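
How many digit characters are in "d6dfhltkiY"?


Input string: 'd6dfhltkiY'
Operation: count digit characters (0-9)
Scan: 'd', '6'(digit), 'd', 'f', 'h', 'l', 't', 'k', 'i', 'Y'
Digits found: 1
Result: 1


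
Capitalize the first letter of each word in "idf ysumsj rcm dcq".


Input string: 'idf ysumsj rcm dcq'
Operation: capitalize first letter of each word
Word transformations: 'idf'->'Idf', 'ysumsj'->'Ysumsj', 'rcm'->'Rcm', 'dcq'->'Dcq'
Result: Idf Ysumsj Rcm Dcq


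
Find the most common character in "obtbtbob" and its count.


Input: 'obtbtbob'
Operation: tally each character
Counts: 'b':4, 'o':2, 't':2
Maximum: 'b' appears 4 times


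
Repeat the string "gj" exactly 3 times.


Input string: 'gj'
Operation: repeat 3 times
Concatenation: 'gj' + 'gj' + 'gj'
Result: gjgjgj


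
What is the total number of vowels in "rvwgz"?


Input string: 'rvwgz'
Operation: count vowels (a, e, i, o, u)
Scan: s[0]='r', s[1]='v', s[2]='w', s[3]='g', s[4]='z'
Vowels found: 0
Result: 0


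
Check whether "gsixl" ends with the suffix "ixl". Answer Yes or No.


Input string: 'gsixl'
Suffix to check: 'ixl'
Last 3 characters of input: 'ixl'
Match: True
Result: Yes


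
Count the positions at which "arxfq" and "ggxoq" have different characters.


String 1: 'arxfq'
String 2: 'ggxoq'
Compare each position: pos 0: 'a'!='g', pos 1: 'r'!='g', pos 2: 'x'=='x', pos 3: 'f'!='o', pos 4: 'q'=='q'
Differing positions: 3
Hamming distance: 3


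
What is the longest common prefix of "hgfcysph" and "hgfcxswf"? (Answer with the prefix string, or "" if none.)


String 1: 'hgfcysph'
String 2: 'hgfcxswf'
Compare position by position:
pos 0: 'h' vs 'h' match
pos 1: 'g' vs 'g' match
pos 2: 'f' vs 'f' match
pos 3: 'c' vs 'c' match
pos 4: 'y' vs 'x' differ -> stop
Longest common prefix: "hgfc" (length 4)


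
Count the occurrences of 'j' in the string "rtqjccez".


Input string: 'rtqjccez'
Target character: 'j'
Scan each position: s[3]='j'
Matches found at indices: 3
Total: 1


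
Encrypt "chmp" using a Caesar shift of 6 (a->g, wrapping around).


Input: 'chmp', shift = 6
Operation: for each letter, (position + 6) mod 26
Mapping: 'c'(2+6=8)->'i', 'h'(7+6=13)->'n', 'm'(12+6=18)->'s', 'p'(15+6=21)->'v'
Result: insv


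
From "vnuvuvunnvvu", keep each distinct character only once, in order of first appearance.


Input: 'vnuvuvunnvvu'
Operation: keep first occurrence of each character
Scan: s[0]='v' new -> keep; s[1]='n' new -> keep; s[2]='u' new -> keep; s[3]='v' seen -> skip; s[4]='u' seen -> skip; s[5]='v' seen -> skip; s[6]='u' seen -> skip; s[7]='n' seen -> skip; s[8]='n' seen -> skip; s[9]='v' seen -> skip; s[10]='v' seen -> skip; s[11]='u' seen -> skip
Result: vnu


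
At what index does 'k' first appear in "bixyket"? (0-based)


Input string: 'bixyket'
Target: 'k'
Scanning left to right: s[0]='b', s[1]='i', s[2]='x', s[3]='y', s[4]='k'
First match at index: 4


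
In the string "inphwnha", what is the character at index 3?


Input string: 'inphwnha'
Operation: get character at index 3
Index mapping: s[0]='i', s[1]='n', s[2]='p', s[3]='h'
Result: 'h'


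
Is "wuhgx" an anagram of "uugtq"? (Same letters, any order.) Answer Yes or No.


String 1: 'uugtq' -> sorted: 'gqtuu'
String 2: 'wuhgx' -> sorted: 'ghuwx'
Compare sorted forms: 'gqtuu' != 'ghuwx'
Anagram: No


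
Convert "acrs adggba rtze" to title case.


Input string: 'acrs adggba rtze'
Operation: capitalize first letter of each word
Word transformations: 'acrs'->'Acrs', 'adggba'->'Adggba', 'rtze'->'Rtze'
Result: Acrs Adggba Rtze


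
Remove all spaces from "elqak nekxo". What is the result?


Input string: 'elqak nekxo'
Operation: remove all spaces
Words: 'elqak', 'nekxo'
Join without spaces: elqaknekxo


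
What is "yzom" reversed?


Input string: 'yzom'
Operation: reverse character order
Original order: 'y' -> 'z' -> 'o' -> 'm'
Reversed order: 'm' -> 'o' -> 'z' -> 'y'
Result: mozy


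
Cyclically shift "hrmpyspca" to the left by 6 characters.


Input: 'hrmpyspca', shift = 6
Operation: split at index 6 and swap parts
Front part s[0:6] = 'hrmpys'
Back part s[6:] = 'pca'
Rotated = back + front = 'pca' + 'hrmpys'
Result: pcahrmpys


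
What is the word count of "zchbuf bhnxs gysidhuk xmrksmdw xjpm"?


Input string: 'zchbuf bhnxs gysidhuk xmrksmdw xjpm'
Operation: split by spaces
Words found: 'zchbuf', 'bhnxs', 'gysidhuk', 'xmrksmdw', 'xjpm'
Word count: 5


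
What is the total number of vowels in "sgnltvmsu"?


Input string: 'sgnltvmsu'
Operation: count vowels (a, e, i, o, u)
Scan: s[0]='s', s[1]='g', s[2]='n', s[3]='l', s[4]='t', s[5]='v', s[6]='m', s[7]='s', s[8]='u' (vowel)
Vowels found: 1
Result: 1


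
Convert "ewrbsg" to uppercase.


Input string: 'ewrbsg'
Operation: convert each letter to uppercase
Mapping: 'e'->'E', 'w'->'W', 'r'->'R', 'b'->'B', 's'->'S', 'g'->'G'
Result: EWRBSG


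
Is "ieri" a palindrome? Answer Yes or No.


Input string: 'ieri'
Reversed: 'irei'
Compare pairs: s[0]='i' vs s[3]='i' (match), s[1]='e' vs s[2]='r' (mismatch)
Palindrome: No


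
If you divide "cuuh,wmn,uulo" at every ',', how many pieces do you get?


Input string: 'cuuh,wmn,uulo'
Delimiter: ','
Split result: 'cuuh', 'wmn', 'uulo'
Number of parts: 3


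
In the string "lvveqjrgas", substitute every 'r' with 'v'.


Input string: 'lvveqjrgas'
Operation: replace 'r' with 'v'
Positions of 'r': 6
After replacement: lvveqjvgas


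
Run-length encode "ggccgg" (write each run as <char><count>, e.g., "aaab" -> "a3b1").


Input: 'ggccgg'
Operation: identify consecutive runs
Runs: 'gg' -> g2, 'cc' -> c2, 'gg' -> g2
Encoded: g2c2g2


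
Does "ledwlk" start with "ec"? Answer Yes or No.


Input string: 'ledwlk'
Prefix to check: 'ec'
First 2 characters of input: 'le'
Match: False
Result: No


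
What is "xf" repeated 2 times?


Input string: 'xf'
Operation: repeat 2 times
Concatenation: 'xf' + 'xf'
Result: xfxf


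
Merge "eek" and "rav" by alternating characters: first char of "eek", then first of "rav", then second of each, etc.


String 1: 'eek'
String 2: 'rav'
Operation: alternate characters
Pairs: 'e'+'r', 'e'+'a', 'k'+'v'
Result: ereakv


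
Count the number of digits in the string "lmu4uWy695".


Input string: 'lmu4uWy695'
Operation: count digit characters (0-9)
Scan: 'l', 'm', 'u', '4'(digit), 'u', 'W', 'y', '6'(digit), '9'(digit), '5'(digit)
Digits found: 4
Result: 4


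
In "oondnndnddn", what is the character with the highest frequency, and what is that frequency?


Input: 'oondnndnddn'
Operation: tally each character
Counts: 'd':4, 'n':5, 'o':2
Maximum: 'n' appears 5 times


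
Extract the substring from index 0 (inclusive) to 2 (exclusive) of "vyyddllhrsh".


Input string: 'vyyddllhrsh'
Operation: slice [0:2]
Extract characters: s[0]='v', s[1]='y'
Result: vy


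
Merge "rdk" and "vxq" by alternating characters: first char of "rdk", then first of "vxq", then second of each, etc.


String 1: 'rdk'
String 2: 'vxq'
Operation: alternate characters
Pairs: 'r'+'v', 'd'+'x', 'k'+'q'
Result: rvdxkq


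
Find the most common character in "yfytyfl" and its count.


Input: 'yfytyfl'
Operation: tally each character
Counts: 'f':2, 'l':1, 't':1, 'y':3
Maximum: 'y' appears 3 times


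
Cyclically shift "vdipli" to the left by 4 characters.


Input: 'vdipli', shift = 4
Operation: split at index 4 and swap parts
Front part s[0:4] = 'vdip'
Back part s[4:] = 'li'
Rotated = back + front = 'li' + 'vdip'
Result: livdip


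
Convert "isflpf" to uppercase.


Input string: 'isflpf'
Operation: convert each letter to uppercase
Mapping: 'i'->'I', 's'->'S', 'f'->'F', 'l'->'L', 'p'->'P', 'f'->'F'
Result: ISFLPF


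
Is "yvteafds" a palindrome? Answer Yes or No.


Input string: 'yvteafds'
Reversed: 'sdfaetvy'
Compare pairs: s[0]='y' vs s[7]='s' (mismatch), s[1]='v' vs s[6]='d' (mismatch), s[2]='t' vs s[5]='f' (mismatch), s[3]='e' vs s[4]='a' (mismatch)
Palindrome: No


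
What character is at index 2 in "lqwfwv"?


Input string: 'lqwfwv'
Operation: get character at index 2
Index mapping: s[0]='l', s[1]='q', s[2]='w'
Result: 'w'


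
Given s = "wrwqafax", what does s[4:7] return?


Input string: 'wrwqafax'
Operation: slice [4:7]
Extract characters: s[4]='a', s[5]='f', s[6]='a'
Result: afa


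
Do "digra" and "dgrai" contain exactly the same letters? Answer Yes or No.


String 1: 'digra' -> sorted: 'adgir'
String 2: 'dgrai' -> sorted: 'adgir'
Compare sorted forms: 'adgir' == 'adgir'
Anagram: Yes


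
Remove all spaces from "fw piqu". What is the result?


Input string: 'fw piqu'
Operation: remove all spaces
Words: 'fw', 'piqu'
Join without spaces: fwpiqu


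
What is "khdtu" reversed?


Input string: 'khdtu'
Operation: reverse character order
Original order: 'k' -> 'h' -> 'd' -> 't' -> 'u'
Reversed order: 'u' -> 't' -> 'd' -> 'h' -> 'k'
Result: utdhk


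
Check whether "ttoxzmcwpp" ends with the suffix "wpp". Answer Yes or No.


Input string: 'ttoxzmcwpp'
Suffix to check: 'wpp'
Last 3 characters of input: 'wpp'
Match: True
Result: Yes


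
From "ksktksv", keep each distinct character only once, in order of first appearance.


Input: 'ksktksv'
Operation: keep first occurrence of each character
Scan: s[0]='k' new -> keep; s[1]='s' new -> keep; s[2]='k' seen -> skip; s[3]='t' new -> keep; s[4]='k' seen -> skip; s[5]='s' seen -> skip; s[6]='v' new -> keep
Result: kstv


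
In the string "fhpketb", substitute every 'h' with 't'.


Input string: 'fhpketb'
Operation: replace 'h' with 't'
Positions of 'h': 1
After replacement: ftpketb


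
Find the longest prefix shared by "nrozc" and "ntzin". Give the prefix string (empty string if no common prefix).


String 1: 'nrozc'
String 2: 'ntzin'
Compare position by position:
pos 0: 'n' vs 'n' match
pos 1: 'r' vs 't' differ -> stop
Longest common prefix: "n" (length 1)


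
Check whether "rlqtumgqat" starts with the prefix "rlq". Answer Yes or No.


Input string: 'rlqtumgqat'
Prefix to check: 'rlq'
First 3 characters of input: 'rlq'
Match: True
Result: Yes


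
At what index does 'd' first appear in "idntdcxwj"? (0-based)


Input string: 'idntdcxwj'
Target: 'd'
Scanning left to right: s[0]='i', s[1]='d'
First match at index: 1


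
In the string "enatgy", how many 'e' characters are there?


Input string: 'enatgy'
Target character: 'e'
Scan each position: s[0]='e'
Matches found at indices: 0
Total: 1


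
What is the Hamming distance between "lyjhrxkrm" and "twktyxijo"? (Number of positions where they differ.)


String 1: 'lyjhrxkrm'
String 2: 'twktyxijo'
Compare each position: pos 0: 'l'!='t', pos 1: 'y'!='w', pos 2: 'j'!='k', pos 3: 'h'!='t', pos 4: 'r'!='y', pos 5: 'x'=='x', pos 6: 'k'!='i', pos 7: 'r'!='j', pos 8: 'm'!='o'
Differing positions: 8
Hamming distance: 8


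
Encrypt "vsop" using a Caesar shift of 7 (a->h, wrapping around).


Input: 'vsop', shift = 7
Operation: for each letter, (position + 7) mod 26
Mapping: 'v'(21+7=28, 28 mod 26=2)->'c', 's'(18+7=25)->'z', 'o'(14+7=21)->'v', 'p'(15+7=22)->'w'
Result: czvw


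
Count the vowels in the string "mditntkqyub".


Input string: 'mditntkqyub'
Operation: count vowels (a, e, i, o, u)
Scan: s[0]='m', s[1]='d', s[2]='i' (vowel), s[3]='t', s[4]='n', s[5]='t', s[6]='k', s[7]='q', s[8]='y', s[9]='u' (vowel), s[10]='b'
Vowels found: 2
Result: 2


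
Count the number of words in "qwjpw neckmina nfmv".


Input string: 'qwjpw neckmina nfmv'
Operation: split by spaces
Words found: 'qwjpw', 'neckmina', 'nfmv'
Word count: 3


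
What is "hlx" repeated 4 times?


Input string: 'hlx'
Operation: repeat 4 times
Concatenation: 'hlx' + 'hlx' + 'hlx' + 'hlx'
Result: hlxhlxhlxhlx


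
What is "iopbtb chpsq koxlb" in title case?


Input string: 'iopbtb chpsq koxlb'
Operation: capitalize first letter of each word
Word transformations: 'iopbtb'->'Iopbtb', 'chpsq'->'Chpsq', 'koxlb'->'Koxlb'
Result: Iopbtb Chpsq Koxlb


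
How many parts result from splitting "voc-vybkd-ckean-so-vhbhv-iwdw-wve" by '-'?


Input string: 'voc-vybkd-ckean-so-vhbhv-iwdw-wve'
Delimiter: '-'
Split result: 'voc', 'vybkd', 'ckean', 'so', 'vhbhv', 'iwdw', 'wve'
Number of parts: 7


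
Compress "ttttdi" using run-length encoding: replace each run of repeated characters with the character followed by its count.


Input: 'ttttdi'
Operation: identify consecutive runs
Runs: 'tttt' -> t4, 'd' -> d1, 'i' -> i1
Encoded: t4d1i1


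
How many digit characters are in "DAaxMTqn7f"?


Input string: 'DAaxMTqn7f'
Operation: count digit characters (0-9)
Scan: 'D', 'A', 'a', 'x', 'M', 'T', 'q', 'n', '7'(digit), 'f'
Digits found: 1
Result: 1


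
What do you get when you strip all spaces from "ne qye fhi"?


Input string: 'ne qye fhi'
Operation: remove all spaces
Words: 'ne', 'qye', 'fhi'
Join without spaces: neqyefhi


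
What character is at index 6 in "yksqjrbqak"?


Input string: 'yksqjrbqak'
Operation: get character at index 6
Index mapping: s[0]='y', s[1]='k', s[2]='s', s[3]='q', s[4]='j', s[5]='r', s[6]='b'
Result: 'b'


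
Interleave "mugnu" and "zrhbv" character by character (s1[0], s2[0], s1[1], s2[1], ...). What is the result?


String 1: 'mugnu'
String 2: 'zrhbv'
Operation: alternate characters
Pairs: 'm'+'z', 'u'+'r', 'g'+'h', 'n'+'b', 'u'+'v'
Result: mzurghnbuv


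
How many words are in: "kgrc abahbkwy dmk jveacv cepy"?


Input string: 'kgrc abahbkwy dmk jveacv cepy'
Operation: split by spaces
Words found: 'kgrc', 'abahbkwy', 'dmk', 'jveacv', 'cepy'
Word count: 5


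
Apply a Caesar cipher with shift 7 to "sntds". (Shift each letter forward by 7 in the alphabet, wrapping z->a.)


Input: 'sntds', shift = 7
Operation: for each letter, (position + 7) mod 26
Mapping: 's'(18+7=25)->'z', 'n'(13+7=20)->'u', 't'(19+7=26, 26 mod 26=0)->'a', 'd'(3+7=10)->'k', 's'(18+7=25)->'z'
Result: zuakz


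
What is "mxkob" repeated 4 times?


Input string: 'mxkob'
Operation: repeat 4 times
Concatenation: 'mxkob' + 'mxkob' + 'mxkob' + 'mxkob'
Result: mxkobmxkobmxkobmxkob


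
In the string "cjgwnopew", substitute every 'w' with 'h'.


Input string: 'cjgwnopew'
Operation: replace 'w' with 'h'
Positions of 'w': 3, 8
After replacement: cjghnopeh


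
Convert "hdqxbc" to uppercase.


Input string: 'hdqxbc'
Operation: convert each letter to uppercase
Mapping: 'h'->'H', 'd'->'D', 'q'->'Q', 'x'->'X', 'b'->'B', 'c'->'C'
Result: HDQXBC


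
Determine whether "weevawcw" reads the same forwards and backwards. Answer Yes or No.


Input string: 'weevawcw'
Reversed: 'wcwaveew'
Compare pairs: s[0]='w' vs s[7]='w' (match), s[1]='e' vs s[6]='c' (mismatch), s[2]='e' vs s[5]='w' (mismatch), s[3]='v' vs s[4]='a' (mismatch)
Palindrome: No


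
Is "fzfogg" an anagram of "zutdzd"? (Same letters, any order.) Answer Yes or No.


String 1: 'zutdzd' -> sorted: 'ddtuzz'
String 2: 'fzfogg' -> sorted: 'ffggoz'
Compare sorted forms: 'ddtuzz' != 'ffggoz'
Anagram: No


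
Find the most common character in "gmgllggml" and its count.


Input: 'gmgllggml'
Operation: tally each character
Counts: 'g':4, 'l':3, 'm':2
Maximum: 'g' appears 4 times


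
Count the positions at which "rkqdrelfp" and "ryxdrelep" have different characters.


String 1: 'rkqdrelfp'
String 2: 'ryxdrelep'
Compare each position: pos 0: 'r'=='r', pos 1: 'k'!='y', pos 2: 'q'!='x', pos 3: 'd'=='d', pos 4: 'r'=='r', pos 5: 'e'=='e', pos 6: 'l'=='l', pos 7: 'f'!='e', pos 8: 'p'=='p'
Differing positions: 3
Hamming distance: 3


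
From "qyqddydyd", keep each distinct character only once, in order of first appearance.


Input: 'qyqddydyd'
Operation: keep first occurrence of each character
Scan: s[0]='q' new -> keep; s[1]='y' new -> keep; s[2]='q' seen -> skip; s[3]='d' new -> keep; s[4]='d' seen -> skip; s[5]='y' seen -> skip; s[6]='d' seen -> skip; s[7]='y' seen -> skip; s[8]='d' seen -> skip
Result: qyd


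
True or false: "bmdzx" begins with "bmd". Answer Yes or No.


Input string: 'bmdzx'
Prefix to check: 'bmd'
First 3 characters of input: 'bmd'
Match: True
Result: Yes


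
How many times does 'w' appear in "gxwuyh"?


Input string: 'gxwuyh'
Target character: 'w'
Scan each position: s[2]='w'
Matches found at indices: 2
Total: 1


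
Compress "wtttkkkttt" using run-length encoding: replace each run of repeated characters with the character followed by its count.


Input: 'wtttkkkttt'
Operation: identify consecutive runs
Runs: 'w' -> w1, 'ttt' -> t3, 'kkk' -> k3, 'ttt' -> t3
Encoded: w1t3k3t3


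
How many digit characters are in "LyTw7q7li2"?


Input string: 'LyTw7q7li2'
Operation: count digit characters (0-9)
Scan: 'L', 'y', 'T', 'w', '7'(digit), 'q', '7'(digit), 'l', 'i', '2'(digit)
Digits found: 3
Result: 3


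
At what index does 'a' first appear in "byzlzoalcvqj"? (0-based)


Input string: 'byzlzoalcvqj'
Target: 'a'
Scanning left to right: s[0]='b', s[1]='y', s[2]='z', s[3]='l', s[4]='z', s[5]='o', s[6]='a'
First match at index: 6


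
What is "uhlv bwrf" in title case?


Input string: 'uhlv bwrf'
Operation: capitalize first letter of each word
Word transformations: 'uhlv'->'Uhlv', 'bwrf'->'Bwrf'
Result: Uhlv Bwrf


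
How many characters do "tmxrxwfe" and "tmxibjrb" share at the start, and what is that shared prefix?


String 1: 'tmxrxwfe'
String 2: 'tmxibjrb'
Compare position by position:
pos 0: 't' vs 't' match
pos 1: 'm' vs 'm' match
pos 2: 'x' vs 'x' match
pos 3: 'r' vs 'i' differ -> stop
Longest common prefix: "tmx" (length 3)


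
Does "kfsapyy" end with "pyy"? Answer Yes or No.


Input string: 'kfsapyy'
Suffix to check: 'pyy'
Last 3 characters of input: 'pyy'
Match: True
Result: Yes


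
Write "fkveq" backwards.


Input string: 'fkveq'
Operation: reverse character order
Original order: 'f' -> 'k' -> 'v' -> 'e' -> 'q'
Reversed order: 'q' -> 'e' -> 'v' -> 'k' -> 'f'
Result: qevkf


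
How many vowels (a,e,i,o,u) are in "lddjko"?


Input string: 'lddjko'
Operation: count vowels (a, e, i, o, u)
Scan: s[0]='l', s[1]='d', s[2]='d', s[3]='j', s[4]='k', s[5]='o' (vowel)
Vowels found: 1
Result: 1


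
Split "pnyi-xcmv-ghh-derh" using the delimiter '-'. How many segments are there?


Input string: 'pnyi-xcmv-ghh-derh'
Delimiter: '-'
Split result: 'pnyi', 'xcmv', 'ghh', 'derh'
Number of parts: 4


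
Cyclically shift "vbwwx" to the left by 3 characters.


Input: 'vbwwx', shift = 3
Operation: split at index 3 and swap parts
Front part s[0:3] = 'vbw'
Back part s[3:] = 'wx'
Rotated = back + front = 'wx' + 'vbw'
Result: wxvbw


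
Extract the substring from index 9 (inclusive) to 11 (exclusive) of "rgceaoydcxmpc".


Input string: 'rgceaoydcxmpc'
Operation: slice [9:11]
Extract characters: s[9]='x', s[10]='m'
Result: xm


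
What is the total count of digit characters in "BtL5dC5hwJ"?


Input string: 'BtL5dC5hwJ'
Operation: count digit characters (0-9)
Scan: 'B', 't', 'L', '5'(digit), 'd', 'C', '5'(digit), 'h', 'w', 'J'
Digits found: 2
Result: 2


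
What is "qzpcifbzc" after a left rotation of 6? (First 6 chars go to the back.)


Input: 'qzpcifbzc', shift = 6
Operation: split at index 6 and swap parts
Front part s[0:6] = 'qzpcif'
Back part s[6:] = 'bzc'
Rotated = back + front = 'bzc' + 'qzpcif'
Result: bzcqzpcif


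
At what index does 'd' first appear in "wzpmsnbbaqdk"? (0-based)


Input string: 'wzpmsnbbaqdk'
Target: 'd'
Scanning left to right: s[0]='w', s[1]='z', s[2]='p', s[3]='m', s[4]='s', s[5]='n', s[6]='b', s[7]='b', s[8]='a', s[9]='q', s[10]='d'
First match at index: 10


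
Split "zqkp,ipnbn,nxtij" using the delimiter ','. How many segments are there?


Input string: 'zqkp,ipnbn,nxtij'
Delimiter: ','
Split result: 'zqkp', 'ipnbn', 'nxtij'
Number of parts: 3


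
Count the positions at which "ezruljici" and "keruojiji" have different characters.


String 1: 'ezruljici'
String 2: 'keruojiji'
Compare each position: pos 0: 'e'!='k', pos 1: 'z'!='e', pos 2: 'r'=='r', pos 3: 'u'=='u', pos 4: 'l'!='o', pos 5: 'j'=='j', pos 6: 'i'=='i', pos 7: 'c'!='j', pos 8: 'i'=='i'
Differing positions: 4
Hamming distance: 4


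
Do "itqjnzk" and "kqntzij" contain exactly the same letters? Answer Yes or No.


String 1: 'itqjnzk' -> sorted: 'ijknqtz'
String 2: 'kqntzij' -> sorted: 'ijknqtz'
Compare sorted forms: 'ijknqtz' == 'ijknqtz'
Anagram: Yes


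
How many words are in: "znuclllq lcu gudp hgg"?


Input string: 'znuclllq lcu gudp hgg'
Operation: split by spaces
Words found: 'znuclllq', 'lcu', 'gudp', 'hgg'
Word count: 4


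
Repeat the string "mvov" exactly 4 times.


Input string: 'mvov'
Operation: repeat 4 times
Concatenation: 'mvov' + 'mvov' + 'mvov' + 'mvov'
Result: mvovmvovmvovmvov


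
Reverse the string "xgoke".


Input string: 'xgoke'
Operation: reverse character order
Original order: 'x' -> 'g' -> 'o' -> 'k' -> 'e'
Reversed order: 'e' -> 'k' -> 'o' -> 'g' -> 'x'
Result: ekogx


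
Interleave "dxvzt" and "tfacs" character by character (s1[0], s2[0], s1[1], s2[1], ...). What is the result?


String 1: 'dxvzt'
String 2: 'tfacs'
Operation: alternate characters
Pairs: 'd'+'t', 'x'+'f', 'v'+'a', 'z'+'c', 't'+'s'
Result: dtxfvazcts


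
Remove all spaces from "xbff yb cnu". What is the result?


Input string: 'xbff yb cnu'
Operation: remove all spaces
Words: 'xbff', 'yb', 'cnu'
Join without spaces: xbffybcnu


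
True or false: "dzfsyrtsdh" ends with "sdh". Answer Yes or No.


Input string: 'dzfsyrtsdh'
Suffix to check: 'sdh'
Last 3 characters of input: 'sdh'
Match: True
Result: Yes


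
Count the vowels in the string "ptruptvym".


Input string: 'ptruptvym'
Operation: count vowels (a, e, i, o, u)
Scan: s[0]='p', s[1]='t', s[2]='r', s[3]='u' (vowel), s[4]='p', s[5]='t', s[6]='v', s[7]='y', s[8]='m'
Vowels found: 1
Result: 1


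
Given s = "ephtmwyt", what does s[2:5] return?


Input string: 'ephtmwyt'
Operation: slice [2:5]
Extract characters: s[2]='h', s[3]='t', s[4]='m'
Result: htm


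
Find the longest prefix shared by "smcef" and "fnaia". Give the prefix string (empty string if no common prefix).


String 1: 'smcef'
String 2: 'fnaia'
Compare position by position:
pos 0: 's' vs 'f' differ -> stop
Longest common prefix: "" (length 0)


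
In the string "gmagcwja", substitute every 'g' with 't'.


Input string: 'gmagcwja'
Operation: replace 'g' with 't'
Positions of 'g': 0, 3
After replacement: tmatcwja


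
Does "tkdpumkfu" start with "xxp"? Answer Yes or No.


Input string: 'tkdpumkfu'
Prefix to check: 'xxp'
First 3 characters of input: 'tkd'
Match: False
Result: No


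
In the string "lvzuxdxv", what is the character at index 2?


Input string: 'lvzuxdxv'
Operation: get character at index 2
Index mapping: s[0]='l', s[1]='v', s[2]='z'
Result: 'z'


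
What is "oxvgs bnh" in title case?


Input string: 'oxvgs bnh'
Operation: capitalize first letter of each word
Word transformations: 'oxvgs'->'Oxvgs', 'bnh'->'Bnh'
Result: Oxvgs Bnh


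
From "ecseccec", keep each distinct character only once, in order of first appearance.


Input: 'ecseccec'
Operation: keep first occurrence of each character
Scan: s[0]='e' new -> keep; s[1]='c' new -> keep; s[2]='s' new -> keep; s[3]='e' seen -> skip; s[4]='c' seen -> skip; s[5]='c' seen -> skip; s[6]='e' seen -> skip; s[7]='c' seen -> skip
Result: ecs


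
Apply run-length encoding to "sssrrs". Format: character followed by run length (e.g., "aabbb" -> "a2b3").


Input: 'sssrrs'
Operation: identify consecutive runs
Runs: 'sss' -> s3, 'rr' -> r2, 's' -> s1
Encoded: s3r2s1


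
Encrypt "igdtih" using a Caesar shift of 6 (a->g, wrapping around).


Input: 'igdtih', shift = 6
Operation: for each letter, (position + 6) mod 26
Mapping: 'i'(8+6=14)->'o', 'g'(6+6=12)->'m', 'd'(3+6=9)->'j', 't'(19+6=25)->'z', 'i'(8+6=14)->'o', 'h'(7+6=13)->'n'
Result: omjzon


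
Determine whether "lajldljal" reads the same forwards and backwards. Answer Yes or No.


Input string: 'lajldljal'
Reversed: 'lajldljal'
Compare pairs: s[0]='l' vs s[8]='l' (match), s[1]='a' vs s[7]='a' (match), s[2]='j' vs s[6]='j' (match), s[3]='l' vs s[5]='l' (match)
Palindrome: Yes


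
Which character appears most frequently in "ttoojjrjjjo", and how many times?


Input: 'ttoojjrjjjo'
Operation: tally each character
Counts: 'j':5, 'o':3, 'r':1, 't':2
Maximum: 'j' appears 5 times


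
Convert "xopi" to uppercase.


Input string: 'xopi'
Operation: convert each letter to uppercase
Mapping: 'x'->'X', 'o'->'O', 'p'->'P', 'i'->'I'
Result: XOPI


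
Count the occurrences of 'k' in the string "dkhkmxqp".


Input string: 'dkhkmxqp'
Target character: 'k'
Scan each position: s[1]='k', s[3]='k'
Matches found at indices: 1, 3
Total: 2


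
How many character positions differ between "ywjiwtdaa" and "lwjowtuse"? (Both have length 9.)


String 1: 'ywjiwtdaa'
String 2: 'lwjowtuse'
Compare each position: pos 0: 'y'!='l', pos 1: 'w'=='w', pos 2: 'j'=='j', pos 3: 'i'!='o', pos 4: 'w'=='w', pos 5: 't'=='t', pos 6: 'd'!='u', pos 7: 'a'!='s', pos 8: 'a'!='e'
Differing positions: 5
Hamming distance: 5


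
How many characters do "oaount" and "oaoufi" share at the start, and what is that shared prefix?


String 1: 'oaount'
String 2: 'oaoufi'
Compare position by position:
pos 0: 'o' vs 'o' match
pos 1: 'a' vs 'a' match
pos 2: 'o' vs 'o' match
pos 3: 'u' vs 'u' match
pos 4: 'n' vs 'f' differ -> stop
Longest common prefix: "oaou" (length 4)


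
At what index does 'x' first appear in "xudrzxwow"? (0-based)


Input string: 'xudrzxwow'
Target: 'x'
Scanning left to right: s[0]='x'
First match at index: 0


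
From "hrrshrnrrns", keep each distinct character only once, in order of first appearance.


Input: 'hrrshrnrrns'
Operation: keep first occurrence of each character
Scan: s[0]='h' new -> keep; s[1]='r' new -> keep; s[2]='r' seen -> skip; s[3]='s' new -> keep; s[4]='h' seen -> skip; s[5]='r' seen -> skip; s[6]='n' new -> keep; s[7]='r' seen -> skip; s[8]='r' seen -> skip; s[9]='n' seen -> skip; s[10]='s' seen -> skip
Result: hrsn


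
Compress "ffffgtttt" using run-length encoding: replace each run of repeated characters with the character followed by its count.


Input: 'ffffgtttt'
Operation: identify consecutive runs
Runs: 'ffff' -> f4, 'g' -> g1, 'tttt' -> t4
Encoded: f4g1t4


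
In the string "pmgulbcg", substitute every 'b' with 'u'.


Input string: 'pmgulbcg'
Operation: replace 'b' with 'u'
Positions of 'b': 5
After replacement: pmgulucg


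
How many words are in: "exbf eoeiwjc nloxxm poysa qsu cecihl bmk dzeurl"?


Input string: 'exbf eoeiwjc nloxxm poysa qsu cecihl bmk dzeurl'
Operation: split by spaces
Words found: 'exbf', 'eoeiwjc', 'nloxxm', 'poysa', 'qsu', 'cecihl', 'bmk', 'dzeurl'
Word count: 8


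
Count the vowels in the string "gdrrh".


Input string: 'gdrrh'
Operation: count vowels (a, e, i, o, u)
Scan: s[0]='g', s[1]='d', s[2]='r', s[3]='r', s[4]='h'
Vowels found: 0
Result: 0


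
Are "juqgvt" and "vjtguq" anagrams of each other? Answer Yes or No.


String 1: 'juqgvt' -> sorted: 'gjqtuv'
String 2: 'vjtguq' -> sorted: 'gjqtuv'
Compare sorted forms: 'gjqtuv' == 'gjqtuv'
Anagram: Yes


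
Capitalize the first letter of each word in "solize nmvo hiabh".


Input string: 'solize nmvo hiabh'
Operation: capitalize first letter of each word
Word transformations: 'solize'->'Solize', 'nmvo'->'Nmvo', 'hiabh'->'Hiabh'
Result: Solize Nmvo Hiabh


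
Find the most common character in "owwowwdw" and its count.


Input: 'owwowwdw'
Operation: tally each character
Counts: 'd':1, 'o':2, 'w':5
Maximum: 'w' appears 5 times


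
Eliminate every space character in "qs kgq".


Input string: 'qs kgq'
Operation: remove all spaces
Words: 'qs', 'kgq'
Join without spaces: qskgq


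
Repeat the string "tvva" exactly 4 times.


Input string: 'tvva'
Operation: repeat 4 times
Concatenation: 'tvva' + 'tvva' + 'tvva' + 'tvva'
Result: tvvatvvatvvatvva


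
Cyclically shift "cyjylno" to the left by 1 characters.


Input: 'cyjylno', shift = 1
Operation: split at index 1 and swap parts
Front part s[0:1] = 'c'
Back part s[1:] = 'yjylno'
Rotated = back + front = 'yjylno' + 'c'
Result: yjylnoc


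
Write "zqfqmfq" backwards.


Input string: 'zqfqmfq'
Operation: reverse character order
Original order: 'z' -> 'q' -> 'f' -> 'q' -> 'm' -> 'f' -> 'q'
Reversed order: 'q' -> 'f' -> 'm' -> 'q' -> 'f' -> 'q' -> 'z'
Result: qfmqfqz


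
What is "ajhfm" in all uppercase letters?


Input string: 'ajhfm'
Operation: convert each letter to uppercase
Mapping: 'a'->'A', 'j'->'J', 'h'->'H', 'f'->'F', 'm'->'M'
Result: AJHFM


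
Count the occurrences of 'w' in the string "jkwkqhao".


Input string: 'jkwkqhao'
Target character: 'w'
Scan each position: s[2]='w'
Matches found at indices: 2
Total: 1


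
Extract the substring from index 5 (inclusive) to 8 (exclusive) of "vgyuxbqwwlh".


Input string: 'vgyuxbqwwlh'
Operation: slice [5:8]
Extract characters: s[5]='b', s[6]='q', s[7]='w'
Result: bqw


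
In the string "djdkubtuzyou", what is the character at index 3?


Input string: 'djdkubtuzyou'
Operation: get character at index 3
Index mapping: s[0]='d', s[1]='j', s[2]='d', s[3]='k'
Result: 'k'


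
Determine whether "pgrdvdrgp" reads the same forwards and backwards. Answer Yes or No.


Input string: 'pgrdvdrgp'
Reversed: 'pgrdvdrgp'
Compare pairs: s[0]='p' vs s[8]='p' (match), s[1]='g' vs s[7]='g' (match), s[2]='r' vs s[6]='r' (match), s[3]='d' vs s[5]='d' (match)
Palindrome: Yes


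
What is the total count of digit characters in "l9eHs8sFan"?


Input string: 'l9eHs8sFan'
Operation: count digit characters (0-9)
Scan: 'l', '9'(digit), 'e', 'H', 's', '8'(digit), 's', 'F', 'a', 'n'
Digits found: 2
Result: 2


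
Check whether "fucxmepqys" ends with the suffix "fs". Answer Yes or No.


Input string: 'fucxmepqys'
Suffix to check: 'fs'
Last 2 characters of input: 'ys'
Match: False
Result: No


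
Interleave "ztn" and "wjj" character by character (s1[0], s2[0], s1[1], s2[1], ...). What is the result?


String 1: 'ztn'
String 2: 'wjj'
Operation: alternate characters
Pairs: 'z'+'w', 't'+'j', 'n'+'j'
Result: zwtjnj


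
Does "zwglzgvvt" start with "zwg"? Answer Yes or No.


Input string: 'zwglzgvvt'
Prefix to check: 'zwg'
First 3 characters of input: 'zwg'
Match: True
Result: Yes


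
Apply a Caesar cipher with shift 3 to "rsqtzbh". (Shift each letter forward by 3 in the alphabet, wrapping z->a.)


Input: 'rsqtzbh', shift = 3
Operation: for each letter, (position + 3) mod 26
Mapping: 'r'(17+3=20)->'u', 's'(18+3=21)->'v', 'q'(16+3=19)->'t', 't'(19+3=22)->'w', 'z'(25+3=28, 28 mod 26=2)->'c', 'b'(1+3=4)->'e', 'h'(7+3=10)->'k'
Result: uvtwcek


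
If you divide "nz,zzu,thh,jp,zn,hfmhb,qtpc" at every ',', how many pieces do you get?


Input string: 'nz,zzu,thh,jp,zn,hfmhb,qtpc'
Delimiter: ','
Split result: 'nz', 'zzu', 'thh', 'jp', 'zn', 'hfmhb', 'qtpc'
Number of parts: 7


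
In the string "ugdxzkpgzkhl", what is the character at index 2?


Input string: 'ugdxzkpgzkhl'
Operation: get character at index 2
Index mapping: s[0]='u', s[1]='g', s[2]='d'
Result: 'd'


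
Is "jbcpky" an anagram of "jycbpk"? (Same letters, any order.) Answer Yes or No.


String 1: 'jycbpk' -> sorted: 'bcjkpy'
String 2: 'jbcpky' -> sorted: 'bcjkpy'
Compare sorted forms: 'bcjkpy' == 'bcjkpy'
Anagram: Yes


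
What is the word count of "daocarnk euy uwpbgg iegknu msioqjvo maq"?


Input string: 'daocarnk euy uwpbgg iegknu msioqjvo maq'
Operation: split by spaces
Words found: 'daocarnk', 'euy', 'uwpbgg', 'iegknu', 'msioqjvo', 'maq'
Word count: 6


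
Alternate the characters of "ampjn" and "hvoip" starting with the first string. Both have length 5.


String 1: 'ampjn'
String 2: 'hvoip'
Operation: alternate characters
Pairs: 'a'+'h', 'm'+'v', 'p'+'o', 'j'+'i', 'n'+'p'
Result: ahmvpojinp


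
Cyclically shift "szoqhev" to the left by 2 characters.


Input: 'szoqhev', shift = 2
Operation: split at index 2 and swap parts
Front part s[0:2] = 'sz'
Back part s[2:] = 'oqhev'
Rotated = back + front = 'oqhev' + 'sz'
Result: oqhevsz


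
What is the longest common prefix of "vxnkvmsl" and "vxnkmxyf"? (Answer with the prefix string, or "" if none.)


String 1: 'vxnkvmsl'
String 2: 'vxnkmxyf'
Compare position by position:
pos 0: 'v' vs 'v' match
pos 1: 'x' vs 'x' match
pos 2: 'n' vs 'n' match
pos 3: 'k' vs 'k' match
pos 4: 'v' vs 'm' differ -> stop
Longest common prefix: "vxnk" (length 4)


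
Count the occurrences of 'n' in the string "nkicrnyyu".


Input string: 'nkicrnyyu'
Target character: 'n'
Scan each position: s[0]='n', s[5]='n'
Matches found at indices: 0, 5
Total: 2


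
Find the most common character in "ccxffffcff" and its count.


Input: 'ccxffffcff'
Operation: tally each character
Counts: 'c':3, 'f':6, 'x':1
Maximum: 'f' appears 6 times


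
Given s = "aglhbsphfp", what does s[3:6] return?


Input string: 'aglhbsphfp'
Operation: slice [3:6]
Extract characters: s[3]='h', s[4]='b', s[5]='s'
Result: hbs


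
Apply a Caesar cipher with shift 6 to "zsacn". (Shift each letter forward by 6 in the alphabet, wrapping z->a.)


Input: 'zsacn', shift = 6
Operation: for each letter, (position + 6) mod 26
Mapping: 'z'(25+6=31, 31 mod 26=5)->'f', 's'(18+6=24)->'y', 'a'(0+6=6)->'g', 'c'(2+6=8)->'i', 'n'(13+6=19)->'t'
Result: fygit


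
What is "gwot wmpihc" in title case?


Input string: 'gwot wmpihc'
Operation: capitalize first letter of each word
Word transformations: 'gwot'->'Gwot', 'wmpihc'->'Wmpihc'
Result: Gwot Wmpihc


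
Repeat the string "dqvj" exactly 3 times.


Input string: 'dqvj'
Operation: repeat 3 times
Concatenation: 'dqvj' + 'dqvj' + 'dqvj'
Result: dqvjdqvjdqvj


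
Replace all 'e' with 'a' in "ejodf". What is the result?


Input string: 'ejodf'
Operation: replace 'e' with 'a'
Positions of 'e': 0
After replacement: ajodf


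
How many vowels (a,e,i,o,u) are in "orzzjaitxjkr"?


Input string: 'orzzjaitxjkr'
Operation: count vowels (a, e, i, o, u)
Scan: s[0]='o' (vowel), s[1]='r', s[2]='z', s[3]='z', s[4]='j', s[5]='a' (vowel), s[6]='i' (vowel), s[7]='t', s[8]='x', s[9]='j', s[10]='k', s[11]='r'
Vowels found: 3
Result: 3


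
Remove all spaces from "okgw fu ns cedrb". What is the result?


Input string: 'okgw fu ns cedrb'
Operation: remove all spaces
Words: 'okgw', 'fu', 'ns', 'cedrb'
Join without spaces: okgwfunscedrb


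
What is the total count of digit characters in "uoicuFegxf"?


Input string: 'uoicuFegxf'
Operation: count digit characters (0-9)
Scan: 'u', 'o', 'i', 'c', 'u', 'F', 'e', 'g', 'x', 'f'
Digits found: 0
Result: 0


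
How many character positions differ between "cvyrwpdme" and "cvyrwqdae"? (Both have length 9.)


String 1: 'cvyrwpdme'
String 2: 'cvyrwqdae'
Compare each position: pos 0: 'c'=='c', pos 1: 'v'=='v', pos 2: 'y'=='y', pos 3: 'r'=='r', pos 4: 'w'=='w', pos 5: 'p'!='q', pos 6: 'd'=='d', pos 7: 'm'!='a', pos 8: 'e'=='e'
Differing positions: 2
Hamming distance: 2


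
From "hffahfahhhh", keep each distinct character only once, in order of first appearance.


Input: 'hffahfahhhh'
Operation: keep first occurrence of each character
Scan: s[0]='h' new -> keep; s[1]='f' new -> keep; s[2]='f' seen -> skip; s[3]='a' new -> keep; s[4]='h' seen -> skip; s[5]='f' seen -> skip; s[6]='a' seen -> skip; s[7]='h' seen -> skip; s[8]='h' seen -> skip; s[9]='h' seen -> skip; s[10]='h' seen -> skip
Result: hfa


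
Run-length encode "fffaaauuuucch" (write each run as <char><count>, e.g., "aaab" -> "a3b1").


Input: 'fffaaauuuucch'
Operation: identify consecutive runs
Runs: 'fff' -> f3, 'aaa' -> a3, 'uuuu' -> u4, 'cc' -> c2, 'h' -> h1
Encoded: f3a3u4c2h1


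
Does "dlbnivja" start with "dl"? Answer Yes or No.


Input string: 'dlbnivja'
Prefix to check: 'dl'
First 2 characters of input: 'dl'
Match: True
Result: Yes


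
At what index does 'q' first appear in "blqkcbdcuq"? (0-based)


Input string: 'blqkcbdcuq'
Target: 'q'
Scanning left to right: s[0]='b', s[1]='l', s[2]='q'
First match at index: 2


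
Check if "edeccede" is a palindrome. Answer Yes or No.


Input string: 'edeccede'
Reversed: 'edeccede'
Compare pairs: s[0]='e' vs s[7]='e' (match), s[1]='d' vs s[6]='d' (match), s[2]='e' vs s[5]='e' (match), s[3]='c' vs s[4]='c' (match)
Palindrome: Yes


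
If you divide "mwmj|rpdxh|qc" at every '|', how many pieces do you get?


Input string: 'mwmj|rpdxh|qc'
Delimiter: '|'
Split result: 'mwmj', 'rpdxh', 'qc'
Number of parts: 3


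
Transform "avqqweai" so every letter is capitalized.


Input string: 'avqqweai'
Operation: convert each letter to uppercase
Mapping: 'a'->'A', 'v'->'V', 'q'->'Q', 'q'->'Q', 'w'->'W', 'e'->'E', 'a'->'A', 'i'->'I'
Result: AVQQWEAI


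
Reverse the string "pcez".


Input string: 'pcez'
Operation: reverse character order
Original order: 'p' -> 'c' -> 'e' -> 'z'
Reversed order: 'z' -> 'e' -> 'c' -> 'p'
Result: zecp


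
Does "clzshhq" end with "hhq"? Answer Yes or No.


Input string: 'clzshhq'
Suffix to check: 'hhq'
Last 3 characters of input: 'hhq'
Match: True
Result: Yes


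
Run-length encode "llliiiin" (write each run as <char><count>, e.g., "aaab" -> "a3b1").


Input: 'llliiiin'
Operation: identify consecutive runs
Runs: 'lll' -> l3, 'iiii' -> i4, 'n' -> n1
Encoded: l3i4n1


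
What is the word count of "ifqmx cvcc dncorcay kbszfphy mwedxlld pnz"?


Input string: 'ifqmx cvcc dncorcay kbszfphy mwedxlld pnz'
Operation: split by spaces
Words found: 'ifqmx', 'cvcc', 'dncorcay', 'kbszfphy', 'mwedxlld', 'pnz'
Word count: 6


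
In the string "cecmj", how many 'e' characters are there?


Input string: 'cecmj'
Target character: 'e'
Scan each position: s[1]='e'
Matches found at indices: 1
Total: 1


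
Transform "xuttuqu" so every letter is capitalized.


Input string: 'xuttuqu'
Operation: convert each letter to uppercase
Mapping: 'x'->'X', 'u'->'U', 't'->'T', 't'->'T', 'u'->'U', 'q'->'Q', 'u'->'U'
Result: XUTTUQU


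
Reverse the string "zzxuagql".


Input string: 'zzxuagql'
Operation: reverse character order
Original order: 'z' -> 'z' -> 'x' -> 'u' -> 'a' -> 'g' -> 'q' -> 'l'
Reversed order: 'l' -> 'q' -> 'g' -> 'a' -> 'u' -> 'x' -> 'z' -> 'z'
Result: lqgauxzz


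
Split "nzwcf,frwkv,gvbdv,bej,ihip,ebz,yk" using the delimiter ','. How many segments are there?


Input string: 'nzwcf,frwkv,gvbdv,bej,ihip,ebz,yk'
Delimiter: ','
Split result: 'nzwcf', 'frwkv', 'gvbdv', 'bej', 'ihip', 'ebz', 'yk'
Number of parts: 7


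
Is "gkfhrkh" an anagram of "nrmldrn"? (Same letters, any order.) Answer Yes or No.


String 1: 'nrmldrn' -> sorted: 'dlmnnrr'
String 2: 'gkfhrkh' -> sorted: 'fghhkkr'
Compare sorted forms: 'dlmnnrr' != 'fghhkkr'
Anagram: No


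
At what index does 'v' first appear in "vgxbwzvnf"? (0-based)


Input string: 'vgxbwzvnf'
Target: 'v'
Scanning left to right: s[0]='v'
First match at index: 0


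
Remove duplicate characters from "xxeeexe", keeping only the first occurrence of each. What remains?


Input: 'xxeeexe'
Operation: keep first occurrence of each character
Scan: s[0]='x' new -> keep; s[1]='x' seen -> skip; s[2]='e' new -> keep; s[3]='e' seen -> skip; s[4]='e' seen -> skip; s[5]='x' seen -> skip; s[6]='e' seen -> skip
Result: xe


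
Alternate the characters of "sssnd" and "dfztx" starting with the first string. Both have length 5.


String 1: 'sssnd'
String 2: 'dfztx'
Operation: alternate characters
Pairs: 's'+'d', 's'+'f', 's'+'z', 'n'+'t', 'd'+'x'
Result: sdsfszntdx


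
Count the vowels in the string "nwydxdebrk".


Input string: 'nwydxdebrk'
Operation: count vowels (a, e, i, o, u)
Scan: s[0]='n', s[1]='w', s[2]='y', s[3]='d', s[4]='x', s[5]='d', s[6]='e' (vowel), s[7]='b', s[8]='r', s[9]='k'
Vowels found: 1
Result: 1
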